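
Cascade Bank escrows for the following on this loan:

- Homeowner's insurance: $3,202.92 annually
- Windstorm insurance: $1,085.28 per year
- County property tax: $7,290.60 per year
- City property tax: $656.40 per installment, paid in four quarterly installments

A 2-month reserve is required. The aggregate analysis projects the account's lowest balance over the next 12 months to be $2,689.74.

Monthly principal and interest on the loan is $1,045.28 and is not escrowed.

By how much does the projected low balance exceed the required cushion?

Homeowner's insurance: $3,202.92
Windstorm insurance: $1,085.28
County property tax: $7,290.60
City property tax: $656.40 × 4 = $2,625.60
Yearly total = $14,204.40
Base monthly escrow = $14,204.40 ÷ 12 = $1,183.70
Required cushion = 2 × $1,183.70 = $2,367.40
Surplus = $2,689.74 − $2,367.40 = $322.34

$322.34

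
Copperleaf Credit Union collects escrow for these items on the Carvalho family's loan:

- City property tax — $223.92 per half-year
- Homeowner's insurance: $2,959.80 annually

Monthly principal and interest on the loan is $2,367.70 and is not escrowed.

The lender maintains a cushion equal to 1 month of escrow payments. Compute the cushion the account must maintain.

$283.97

City property tax — $223.92 × 2 = $447.84
Homeowner's insurance — $2,959.80
Total per year = $447.84 + $2,959.80 = $3,407.64
Per month = $3,407.64 / 12 = $283.97
Required cushion = 1 × $283.97 = $283.97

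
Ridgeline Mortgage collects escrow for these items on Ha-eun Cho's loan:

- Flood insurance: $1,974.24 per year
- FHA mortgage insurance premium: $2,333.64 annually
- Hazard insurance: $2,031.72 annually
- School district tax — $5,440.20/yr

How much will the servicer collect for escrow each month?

Flood insurance: $1,974.24/yr
FHA mortgage insurance premium: $2,333.64/yr
Hazard insurance: $2,031.72/yr
School district tax: $5,440.20/yr
Combined annual = $11,779.80
Base monthly escrow = $11,779.80 ÷ 12 = $981.65

$981.65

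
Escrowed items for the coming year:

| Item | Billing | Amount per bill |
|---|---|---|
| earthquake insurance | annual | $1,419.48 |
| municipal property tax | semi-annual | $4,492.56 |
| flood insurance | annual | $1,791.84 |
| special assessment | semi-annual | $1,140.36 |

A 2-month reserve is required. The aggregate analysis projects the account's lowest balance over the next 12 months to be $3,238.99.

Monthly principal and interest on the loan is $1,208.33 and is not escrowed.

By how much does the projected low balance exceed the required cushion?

$826.13

Earthquake insurance — $1,419.48
Municipal property tax — $4,492.56 × 2 = $8,985.12
Flood insurance — $1,791.84
Special assessment — $1,140.36 × 2 = $2,280.72
Combined annual = $1,419.48 + $8,985.12 + $1,791.84 + $2,280.72 = $14,477.16
Monthly = $14,477.16 ÷ 12 = $1,206.43
Required cushion = 2 × $1,206.43 = $2,412.86
Surplus = $3,238.99 − $2,412.86 = $826.13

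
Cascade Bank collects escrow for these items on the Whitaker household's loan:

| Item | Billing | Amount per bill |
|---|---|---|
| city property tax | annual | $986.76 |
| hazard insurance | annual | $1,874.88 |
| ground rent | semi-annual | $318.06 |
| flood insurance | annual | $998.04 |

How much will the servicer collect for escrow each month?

$374.65

City property tax: $986.76 per year
Hazard insurance: $1,874.88 per year
Ground rent: $318.06 × 2 = $636.12 per year
Flood insurance: $998.04 per year
Total per year = $986.76 + $1,874.88 + $636.12 + $998.04 = $4,495.80
Base monthly escrow = $4,495.80 ÷ 12 = $374.65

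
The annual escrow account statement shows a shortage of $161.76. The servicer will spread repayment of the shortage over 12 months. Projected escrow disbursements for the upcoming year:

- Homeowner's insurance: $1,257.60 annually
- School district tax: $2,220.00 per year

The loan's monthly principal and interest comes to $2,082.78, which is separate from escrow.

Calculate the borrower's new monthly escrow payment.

$303.28

Homeowner's insurance = $1,257.60 annually
School district tax = $2,220.00 annually
Total per year = $1,257.60 + $2,220.00 = $3,477.60
Monthly escrow = $3,477.60 / 12 = $289.80
Shortage per month = $161.76 / 12 = $13.48
Adjusted monthly = $289.80 + $13.48 = $303.28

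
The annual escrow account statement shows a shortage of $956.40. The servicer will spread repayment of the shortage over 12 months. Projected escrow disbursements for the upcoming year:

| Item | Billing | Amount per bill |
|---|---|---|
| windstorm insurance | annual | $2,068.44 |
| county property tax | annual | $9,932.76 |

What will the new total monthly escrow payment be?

Windstorm insurance = $2,068.44 per year
County property tax = $9,932.76 per year
Combined annual = $2,068.44 + $9,932.76 = $12,001.20
Monthly = $12,001.20 / 12 = $1,000.10
Monthly shortage recovery: $956.40 ÷ 12 = $79.70
Adjusted monthly = $1,000.10 + $79.70 = $1,079.80

$1,079.80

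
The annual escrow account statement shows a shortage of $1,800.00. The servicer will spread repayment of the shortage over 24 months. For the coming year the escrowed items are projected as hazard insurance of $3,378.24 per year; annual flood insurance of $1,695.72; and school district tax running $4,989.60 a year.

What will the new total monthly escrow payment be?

Hazard insurance — $3,378.24/yr
Flood insurance — $1,695.72/yr
School district tax — $4,989.60/yr
Total annual escrow = $10,063.56
Base monthly escrow = $10,063.56 ÷ 12 = $838.63
Shortage spread = $1,800.00 / 24 = $75.00/mo
Adjusted monthly = $838.63 + $75.00 = $913.63

$913.63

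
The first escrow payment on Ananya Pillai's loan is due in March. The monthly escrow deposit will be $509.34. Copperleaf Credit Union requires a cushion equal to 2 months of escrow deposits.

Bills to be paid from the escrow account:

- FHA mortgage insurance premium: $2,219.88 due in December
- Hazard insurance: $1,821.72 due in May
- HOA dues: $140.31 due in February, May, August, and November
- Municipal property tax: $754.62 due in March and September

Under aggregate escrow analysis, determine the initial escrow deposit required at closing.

Cushion = 2 × $509.34 = $1,018.68
Trial balance (start $0, +$509.34 each month, − disbursements):
  Mar: +$509.34 − $754.62 → -$245.28
  Apr: +$509.34 → $264.06
  May: +$509.34 − $1,962.03 → -$1,188.63
  Jun: +$509.34 → -$679.29
  Jul: +$509.34 → -$169.95
  Aug: +$509.34 − $140.31 → $199.08
  Sep: +$509.34 − $754.62 → -$46.20
  Oct: +$509.34 → $463.14
  Nov: +$509.34 − $140.31 → $832.17
  Dec: +$509.34 − $2,219.88 → -$878.37
  Jan: +$509.34 → -$369.03
  Feb: +$509.34 − $140.31 → $0.00
Lowest trial balance = -$1,188.63 (May)
Initial deposit = cushion − low point = $1,018.68 − (-$1,188.63) = $2,207.31

$2,207.31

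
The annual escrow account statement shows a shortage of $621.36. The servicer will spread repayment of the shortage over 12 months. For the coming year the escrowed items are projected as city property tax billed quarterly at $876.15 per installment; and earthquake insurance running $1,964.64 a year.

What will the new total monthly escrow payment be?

City property tax: $876.15 × 4 = $3,504.60/yr
Earthquake insurance: $1,964.64/yr
Total per year = $5,469.24
Monthly escrow = $5,469.24 ÷ 12 = $455.77
Monthly shortage recovery: $621.36 / 12 = $51.78
New monthly escrow = $455.77 + $51.78 = $507.55

$507.55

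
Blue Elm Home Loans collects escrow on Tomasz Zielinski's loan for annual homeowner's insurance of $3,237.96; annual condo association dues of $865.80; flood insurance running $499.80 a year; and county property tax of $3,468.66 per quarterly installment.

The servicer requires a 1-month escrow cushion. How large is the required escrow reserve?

Homeowner's insurance — $3,237.96/yr
Condo association dues — $865.80/yr
Flood insurance — $499.80/yr
County property tax — $3,468.66 × 4 = $13,874.64/yr
Total per year = $3,237.96 + $865.80 + $499.80 + $13,874.64 = $18,478.20
Per month = $18,478.20 / 12 = $1,539.85
Cushion = 1 × $1,539.85 = $1,539.85

$1,539.85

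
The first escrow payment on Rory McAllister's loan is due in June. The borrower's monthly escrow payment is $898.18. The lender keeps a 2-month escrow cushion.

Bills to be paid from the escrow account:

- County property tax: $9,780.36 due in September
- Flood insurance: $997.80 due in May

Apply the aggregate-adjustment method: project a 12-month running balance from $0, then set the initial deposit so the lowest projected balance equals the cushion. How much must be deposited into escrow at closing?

$7,984.00

Cushion = 2 × $898.18 = $1,796.36
Trial balance (start $0, +$898.18 each month, − disbursements):
  Jun: +$898.18 → $898.18
  Jul: +$898.18 → $1,796.36
  Aug: +$898.18 → $2,694.54
  Sep: +$898.18 − $9,780.36 → -$6,187.64
  Oct: +$898.18 → -$5,289.46
  Nov: +$898.18 → -$4,391.28
  Dec: +$898.18 → -$3,493.10
  Jan: +$898.18 → -$2,594.92
  Feb: +$898.18 → -$1,696.74
  Mar: +$898.18 → -$798.56
  Apr: +$898.18 → $99.62
  May: +$898.18 − $997.80 → $0.00
Lowest trial balance = -$6,187.64 (Sep)
Initial deposit = cushion − low point = $1,796.36 − (-$6,187.64) = $7,984.00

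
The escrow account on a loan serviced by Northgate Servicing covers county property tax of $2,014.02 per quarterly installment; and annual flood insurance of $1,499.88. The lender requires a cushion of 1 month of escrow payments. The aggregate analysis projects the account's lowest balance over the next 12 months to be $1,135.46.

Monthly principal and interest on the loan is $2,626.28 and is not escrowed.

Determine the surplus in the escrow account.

County property tax — $2,014.02 × 4 = $8,056.08
Flood insurance — $1,499.88
Yearly total = $9,555.96
Base monthly escrow = $9,555.96 ÷ 12 = $796.33
Required cushion = 1 × $796.33 = $796.33
Excess over cushion: $1,135.46 − $796.33 = $339.13

$339.13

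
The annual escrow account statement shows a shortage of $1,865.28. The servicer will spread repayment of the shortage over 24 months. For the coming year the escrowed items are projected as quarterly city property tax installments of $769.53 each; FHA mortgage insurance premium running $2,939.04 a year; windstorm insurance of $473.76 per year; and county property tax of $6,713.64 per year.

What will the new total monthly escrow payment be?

City property tax — $769.53 × 4 = $3,078.12/yr
FHA mortgage insurance premium — $2,939.04/yr
Windstorm insurance — $473.76/yr
County property tax — $6,713.64/yr
Annual escrow total = $3,078.12 + $2,939.04 + $473.76 + $6,713.64 = $13,204.56
Base monthly escrow = $13,204.56 / 12 = $1,100.38
Monthly shortage recovery: $1,865.28 / 24 = $77.72
New monthly escrow = $1,100.38 + $77.72 = $1,178.10

$1,178.10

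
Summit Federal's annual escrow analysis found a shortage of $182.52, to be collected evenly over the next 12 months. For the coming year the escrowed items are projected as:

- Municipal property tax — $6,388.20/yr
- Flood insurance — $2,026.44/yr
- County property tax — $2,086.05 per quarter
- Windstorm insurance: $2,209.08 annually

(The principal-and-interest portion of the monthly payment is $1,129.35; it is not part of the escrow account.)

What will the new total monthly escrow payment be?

$1,595.87

Municipal property tax: $6,388.20
Flood insurance: $2,026.44
County property tax: $2,086.05 × 4 = $8,344.20
Windstorm insurance: $2,209.08
Yearly total = $18,967.92
Base monthly escrow = $18,967.92 / 12 = $1,580.66
Monthly shortage recovery: $182.52 / 12 = $15.21
New monthly escrow = $1,580.66 + $15.21 = $1,595.87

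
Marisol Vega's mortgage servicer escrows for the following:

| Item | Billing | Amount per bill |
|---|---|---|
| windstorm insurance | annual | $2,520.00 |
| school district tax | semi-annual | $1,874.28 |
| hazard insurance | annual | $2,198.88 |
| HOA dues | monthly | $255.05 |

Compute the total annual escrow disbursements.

$11,528.04

Windstorm insurance = $2,520.00
School district tax = $1,874.28 × 2 = $3,748.56
Hazard insurance = $2,198.88
HOA dues = $255.05 × 12 = $3,060.60
Annual escrow total = $11,528.04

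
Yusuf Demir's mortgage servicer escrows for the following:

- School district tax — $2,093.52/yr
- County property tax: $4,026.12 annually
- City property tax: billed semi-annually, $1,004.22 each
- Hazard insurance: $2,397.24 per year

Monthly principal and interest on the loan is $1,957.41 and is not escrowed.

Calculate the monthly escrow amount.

School district tax: $2,093.52/yr
County property tax: $4,026.12/yr
City property tax: $1,004.22 × 2 = $2,008.44/yr
Hazard insurance: $2,397.24/yr
Total annual escrow = $2,093.52 + $4,026.12 + $2,008.44 + $2,397.24 = $10,525.32
Per month = $10,525.32 ÷ 12 = $877.11

$877.11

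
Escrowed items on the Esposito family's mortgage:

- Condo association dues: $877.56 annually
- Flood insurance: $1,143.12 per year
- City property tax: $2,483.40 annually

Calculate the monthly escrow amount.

Condo association dues = $877.56/yr
Flood insurance = $1,143.12/yr
City property tax = $2,483.40/yr
Annual escrow total = $877.56 + $1,143.12 + $2,483.40 = $4,504.08
Base monthly escrow = $4,504.08 / 12 = $375.34

$375.34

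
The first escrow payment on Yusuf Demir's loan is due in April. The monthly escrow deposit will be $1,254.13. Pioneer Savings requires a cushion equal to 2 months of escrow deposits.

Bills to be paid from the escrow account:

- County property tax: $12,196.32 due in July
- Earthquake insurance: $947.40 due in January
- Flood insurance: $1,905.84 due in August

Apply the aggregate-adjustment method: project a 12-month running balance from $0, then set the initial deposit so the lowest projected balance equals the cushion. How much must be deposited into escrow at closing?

$10,339.77

Cushion = 2 × $1,254.13 = $2,508.26
Trial balance (start $0, +$1,254.13 each month, − disbursements):
  Apr: +$1,254.13 → $1,254.13
  May: +$1,254.13 → $2,508.26
  Jun: +$1,254.13 → $3,762.39
  Jul: +$1,254.13 − $12,196.32 → -$7,179.80
  Aug: +$1,254.13 − $1,905.84 → -$7,831.51
  Sep: +$1,254.13 → -$6,577.38
  Oct: +$1,254.13 → -$5,323.25
  Nov: +$1,254.13 → -$4,069.12
  Dec: +$1,254.13 → -$2,814.99
  Jan: +$1,254.13 − $947.40 → -$2,508.26
  Feb: +$1,254.13 → -$1,254.13
  Mar: +$1,254.13 → $0.00
Lowest trial balance = -$7,831.51 (Aug)
Initial deposit = cushion − low point = $2,508.26 − (-$7,831.51) = $10,339.77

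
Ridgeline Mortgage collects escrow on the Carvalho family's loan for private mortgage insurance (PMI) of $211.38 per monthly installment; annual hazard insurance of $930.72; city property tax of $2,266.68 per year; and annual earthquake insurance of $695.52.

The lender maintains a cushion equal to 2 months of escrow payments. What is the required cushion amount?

$1,071.58

Private mortgage insurance (PMI) = $211.38 × 12 = $2,536.56 annually
Hazard insurance = $930.72 annually
City property tax = $2,266.68 annually
Earthquake insurance = $695.52 annually
Combined annual = $6,429.48
Monthly escrow = $6,429.48 ÷ 12 = $535.79
Cushion = 2 × $535.79 = $1,071.58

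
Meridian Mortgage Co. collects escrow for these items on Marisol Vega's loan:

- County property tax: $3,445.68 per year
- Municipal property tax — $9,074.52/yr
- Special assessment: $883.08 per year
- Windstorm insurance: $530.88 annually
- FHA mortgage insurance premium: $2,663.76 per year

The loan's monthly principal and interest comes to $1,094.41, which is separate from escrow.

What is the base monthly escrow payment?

$1,383.16

County property tax — $3,445.68
Municipal property tax — $9,074.52
Special assessment — $883.08
Windstorm insurance — $530.88
FHA mortgage insurance premium — $2,663.76
Yearly total = $3,445.68 + $9,074.52 + $883.08 + $530.88 + $2,663.76 = $16,597.92
Monthly escrow = $16,597.92 ÷ 12 = $1,383.16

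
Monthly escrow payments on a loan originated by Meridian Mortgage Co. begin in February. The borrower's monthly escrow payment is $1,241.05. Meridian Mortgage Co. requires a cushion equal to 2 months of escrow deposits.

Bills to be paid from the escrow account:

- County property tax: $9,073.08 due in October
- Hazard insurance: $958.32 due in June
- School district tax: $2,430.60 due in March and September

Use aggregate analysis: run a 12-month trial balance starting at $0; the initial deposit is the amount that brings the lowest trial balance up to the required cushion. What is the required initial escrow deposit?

$6,205.25

Cushion = 2 × $1,241.05 = $2,482.10
Trial balance (start $0, +$1,241.05 each month, − disbursements):
  Feb: +$1,241.05 → $1,241.05
  Mar: +$1,241.05 − $2,430.60 → $51.50
  Apr: +$1,241.05 → $1,292.55
  May: +$1,241.05 → $2,533.60
  Jun: +$1,241.05 − $958.32 → $2,816.33
  Jul: +$1,241.05 → $4,057.38
  Aug: +$1,241.05 → $5,298.43
  Sep: +$1,241.05 − $2,430.60 → $4,108.88
  Oct: +$1,241.05 − $9,073.08 → -$3,723.15
  Nov: +$1,241.05 → -$2,482.10
  Dec: +$1,241.05 → -$1,241.05
  Jan: +$1,241.05 → $0.00
Lowest trial balance = -$3,723.15 (Oct)
Initial deposit = cushion − low point = $2,482.10 − (-$3,723.15) = $6,205.25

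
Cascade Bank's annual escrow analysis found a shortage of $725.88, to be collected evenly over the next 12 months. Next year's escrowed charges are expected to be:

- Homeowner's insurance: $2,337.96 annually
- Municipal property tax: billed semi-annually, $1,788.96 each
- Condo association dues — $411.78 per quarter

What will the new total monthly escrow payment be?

$690.74

Homeowner's insurance — $2,337.96
Municipal property tax — $1,788.96 × 2 = $3,577.92
Condo association dues — $411.78 × 4 = $1,647.12
Annual escrow total = $7,563.00
Monthly = $7,563.00 / 12 = $630.25
Monthly shortage recovery: $725.88 / 12 = $60.49
New monthly escrow = $630.25 + $60.49 = $690.74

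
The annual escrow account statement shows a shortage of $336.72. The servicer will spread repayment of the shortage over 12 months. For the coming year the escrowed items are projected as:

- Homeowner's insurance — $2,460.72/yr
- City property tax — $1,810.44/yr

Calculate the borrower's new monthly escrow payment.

Homeowner's insurance — $2,460.72
City property tax — $1,810.44
Total per year = $2,460.72 + $1,810.44 = $4,271.16
Per month = $4,271.16 / 12 = $355.93
Monthly shortage recovery: $336.72 / 12 = $28.06
New monthly escrow = $355.93 + $28.06 = $383.99

$383.99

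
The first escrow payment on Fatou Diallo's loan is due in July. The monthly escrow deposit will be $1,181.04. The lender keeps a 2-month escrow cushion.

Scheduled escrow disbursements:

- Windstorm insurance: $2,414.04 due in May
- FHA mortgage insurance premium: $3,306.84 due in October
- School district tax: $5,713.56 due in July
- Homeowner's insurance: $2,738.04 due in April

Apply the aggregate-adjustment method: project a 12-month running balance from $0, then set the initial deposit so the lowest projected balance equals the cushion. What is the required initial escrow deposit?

$6,894.60

Cushion = 2 × $1,181.04 = $2,362.08
Trial balance (start $0, +$1,181.04 each month, − disbursements):
  Jul: +$1,181.04 − $5,713.56 → -$4,532.52
  Aug: +$1,181.04 → -$3,351.48
  Sep: +$1,181.04 → -$2,170.44
  Oct: +$1,181.04 − $3,306.84 → -$4,296.24
  Nov: +$1,181.04 → -$3,115.20
  Dec: +$1,181.04 → -$1,934.16
  Jan: +$1,181.04 → -$753.12
  Feb: +$1,181.04 → $427.92
  Mar: +$1,181.04 → $1,608.96
  Apr: +$1,181.04 − $2,738.04 → $51.96
  May: +$1,181.04 − $2,414.04 → -$1,181.04
  Jun: +$1,181.04 → $0.00
Lowest trial balance = -$4,532.52 (Jul)
Initial deposit = cushion − low point = $2,362.08 − (-$4,532.52) = $6,894.60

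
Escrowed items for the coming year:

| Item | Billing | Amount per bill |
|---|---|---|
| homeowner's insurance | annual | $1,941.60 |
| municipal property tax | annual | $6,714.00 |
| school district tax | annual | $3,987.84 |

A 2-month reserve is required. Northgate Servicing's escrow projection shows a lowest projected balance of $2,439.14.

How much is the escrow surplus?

Homeowner's insurance: $1,941.60
Municipal property tax: $6,714.00
School district tax: $3,987.84
Total per year = $1,941.60 + $6,714.00 + $3,987.84 = $12,643.44
Per month = $12,643.44 ÷ 12 = $1,053.62
Required cushion = 2 × $1,053.62 = $2,107.24
Excess over cushion: $2,439.14 − $2,107.24 = $331.90

$331.90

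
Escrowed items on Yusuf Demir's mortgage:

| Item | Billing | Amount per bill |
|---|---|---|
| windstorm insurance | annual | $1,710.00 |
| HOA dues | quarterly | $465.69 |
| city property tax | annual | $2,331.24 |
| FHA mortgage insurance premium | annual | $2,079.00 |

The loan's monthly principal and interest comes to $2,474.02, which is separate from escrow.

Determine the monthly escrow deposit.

Windstorm insurance: $1,710.00
HOA dues: $465.69 × 4 = $1,862.76
City property tax: $2,331.24
FHA mortgage insurance premium: $2,079.00
Annual escrow total = $1,710.00 + $1,862.76 + $2,331.24 + $2,079.00 = $7,983.00
Monthly = $7,983.00 ÷ 12 = $665.25

$665.25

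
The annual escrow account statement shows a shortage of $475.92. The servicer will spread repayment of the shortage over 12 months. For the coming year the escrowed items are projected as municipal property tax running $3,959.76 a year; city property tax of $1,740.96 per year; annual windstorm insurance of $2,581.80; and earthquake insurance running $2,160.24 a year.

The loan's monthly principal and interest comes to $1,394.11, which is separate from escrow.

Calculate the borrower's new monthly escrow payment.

$909.89

Municipal property tax = $3,959.76 annually
City property tax = $1,740.96 annually
Windstorm insurance = $2,581.80 annually
Earthquake insurance = $2,160.24 annually
Combined annual = $10,442.76
Per month = $10,442.76 / 12 = $870.23
Shortage per month = $475.92 / 12 = $39.66
Adjusted monthly = $870.23 + $39.66 = $909.89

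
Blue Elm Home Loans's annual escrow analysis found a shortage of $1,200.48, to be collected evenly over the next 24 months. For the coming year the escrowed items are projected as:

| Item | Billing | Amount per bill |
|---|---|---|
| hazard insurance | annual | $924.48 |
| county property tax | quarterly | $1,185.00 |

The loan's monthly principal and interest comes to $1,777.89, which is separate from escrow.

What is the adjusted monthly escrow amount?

Hazard insurance: $924.48/yr
County property tax: $1,185.00 × 4 = $4,740.00/yr
Annual escrow total = $924.48 + $4,740.00 = $5,664.48
Per month = $5,664.48 ÷ 12 = $472.04
Shortage per month = $1,200.48 / 24 = $50.02
New monthly escrow = $472.04 + $50.02 = $522.06

$522.06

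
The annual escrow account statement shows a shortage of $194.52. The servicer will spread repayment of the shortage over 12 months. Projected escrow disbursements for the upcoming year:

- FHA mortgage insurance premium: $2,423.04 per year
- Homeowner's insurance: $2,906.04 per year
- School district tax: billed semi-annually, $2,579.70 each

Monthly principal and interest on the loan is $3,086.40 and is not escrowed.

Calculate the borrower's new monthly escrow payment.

$890.25

FHA mortgage insurance premium — $2,423.04/yr
Homeowner's insurance — $2,906.04/yr
School district tax — $2,579.70 × 2 = $5,159.40/yr
Combined annual = $2,423.04 + $2,906.04 + $5,159.40 = $10,488.48
Per month = $10,488.48 ÷ 12 = $874.04
Shortage spread = $194.52 ÷ 12 = $16.21/mo
New monthly escrow = $874.04 + $16.21 = $890.25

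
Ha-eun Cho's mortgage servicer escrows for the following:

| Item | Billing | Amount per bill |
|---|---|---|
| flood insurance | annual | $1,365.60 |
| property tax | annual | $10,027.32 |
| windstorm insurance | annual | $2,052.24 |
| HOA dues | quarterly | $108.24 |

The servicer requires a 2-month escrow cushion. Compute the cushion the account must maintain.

Flood insurance = $1,365.60 annually
Property tax = $10,027.32 annually
Windstorm insurance = $2,052.24 annually
HOA dues = $108.24 × 4 = $432.96 annually
Total annual escrow = $13,878.12
Per month = $13,878.12 ÷ 12 = $1,156.51
Required cushion = 2 × $1,156.51 = $2,313.02

$2,313.02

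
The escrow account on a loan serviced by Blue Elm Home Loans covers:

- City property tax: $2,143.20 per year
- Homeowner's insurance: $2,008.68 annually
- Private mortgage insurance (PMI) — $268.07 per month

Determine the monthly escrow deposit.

City property tax = $2,143.20/yr
Homeowner's insurance = $2,008.68/yr
Private mortgage insurance (PMI) = $268.07 × 12 = $3,216.84/yr
Total annual escrow = $7,368.72
Per month = $7,368.72 ÷ 12 = $614.06

$614.06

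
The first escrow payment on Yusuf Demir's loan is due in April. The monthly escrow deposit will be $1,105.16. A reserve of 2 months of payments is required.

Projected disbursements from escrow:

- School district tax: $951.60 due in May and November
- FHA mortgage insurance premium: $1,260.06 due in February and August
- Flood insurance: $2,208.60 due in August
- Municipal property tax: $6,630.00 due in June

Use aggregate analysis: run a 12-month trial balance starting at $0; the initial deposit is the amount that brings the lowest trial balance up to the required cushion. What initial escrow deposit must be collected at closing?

$7,734.78

Cushion = 2 × $1,105.16 = $2,210.32
Trial balance (start $0, +$1,105.16 each month, − disbursements):
  Apr: +$1,105.16 → $1,105.16
  May: +$1,105.16 − $951.60 → $1,258.72
  Jun: +$1,105.16 − $6,630.00 → -$4,266.12
  Jul: +$1,105.16 → -$3,160.96
  Aug: +$1,105.16 − $3,468.66 → -$5,524.46
  Sep: +$1,105.16 → -$4,419.30
  Oct: +$1,105.16 → -$3,314.14
  Nov: +$1,105.16 − $951.60 → -$3,160.58
  Dec: +$1,105.16 → -$2,055.42
  Jan: +$1,105.16 → -$950.26
  Feb: +$1,105.16 − $1,260.06 → -$1,105.16
  Mar: +$1,105.16 → $0.00
Lowest trial balance = -$5,524.46 (Aug)
Initial deposit = cushion − low point = $2,210.32 − (-$5,524.46) = $7,734.78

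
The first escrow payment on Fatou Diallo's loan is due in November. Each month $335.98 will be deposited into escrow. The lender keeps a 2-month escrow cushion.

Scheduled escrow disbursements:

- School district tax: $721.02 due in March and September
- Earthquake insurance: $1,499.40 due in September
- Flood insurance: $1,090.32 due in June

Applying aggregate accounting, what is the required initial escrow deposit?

Cushion = 2 × $335.98 = $671.96
Trial balance (start $0, +$335.98 each month, − disbursements):
  Nov: +$335.98 → $335.98
  Dec: +$335.98 → $671.96
  Jan: +$335.98 → $1,007.94
  Feb: +$335.98 → $1,343.92
  Mar: +$335.98 − $721.02 → $958.88
  Apr: +$335.98 → $1,294.86
  May: +$335.98 → $1,630.84
  Jun: +$335.98 − $1,090.32 → $876.50
  Jul: +$335.98 → $1,212.48
  Aug: +$335.98 → $1,548.46
  Sep: +$335.98 − $2,220.42 → -$335.98
  Oct: +$335.98 → $0.00
Lowest trial balance = -$335.98 (Sep)
Initial deposit = cushion − low point = $671.96 − (-$335.98) = $1,007.94

$1,007.94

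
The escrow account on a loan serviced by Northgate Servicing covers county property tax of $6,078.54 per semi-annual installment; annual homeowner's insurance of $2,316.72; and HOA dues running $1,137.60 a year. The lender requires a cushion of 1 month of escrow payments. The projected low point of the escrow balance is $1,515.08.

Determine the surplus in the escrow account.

County property tax — $6,078.54 × 2 = $12,157.08 per year
Homeowner's insurance — $2,316.72 per year
HOA dues — $1,137.60 per year
Combined annual = $12,157.08 + $2,316.72 + $1,137.60 = $15,611.40
Monthly escrow = $15,611.40 ÷ 12 = $1,300.95
Required reserve = 1 × $1,300.95 = $1,300.95
Excess over cushion: $1,515.08 − $1,300.95 = $214.13

$214.13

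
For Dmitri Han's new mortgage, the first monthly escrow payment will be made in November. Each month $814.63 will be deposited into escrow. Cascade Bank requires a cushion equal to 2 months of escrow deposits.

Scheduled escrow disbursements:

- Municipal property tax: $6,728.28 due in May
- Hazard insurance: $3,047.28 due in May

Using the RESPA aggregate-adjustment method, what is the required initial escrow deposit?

$5,702.41

Cushion = 2 × $814.63 = $1,629.26
Trial balance (start $0, +$814.63 each month, − disbursements):
  Nov: +$814.63 → $814.63
  Dec: +$814.63 → $1,629.26
  Jan: +$814.63 → $2,443.89
  Feb: +$814.63 → $3,258.52
  Mar: +$814.63 → $4,073.15
  Apr: +$814.63 → $4,887.78
  May: +$814.63 − $9,775.56 → -$4,073.15
  Jun: +$814.63 → -$3,258.52
  Jul: +$814.63 → -$2,443.89
  Aug: +$814.63 → -$1,629.26
  Sep: +$814.63 → -$814.63
  Oct: +$814.63 → $0.00
Lowest trial balance = -$4,073.15 (May)
Initial deposit = cushion − low point = $1,629.26 − (-$4,073.15) = $5,702.41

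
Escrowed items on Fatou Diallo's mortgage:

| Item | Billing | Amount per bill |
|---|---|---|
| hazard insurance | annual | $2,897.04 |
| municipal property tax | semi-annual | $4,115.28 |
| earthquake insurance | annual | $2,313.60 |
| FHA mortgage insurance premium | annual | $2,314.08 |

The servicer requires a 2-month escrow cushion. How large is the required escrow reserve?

Hazard insurance: $2,897.04 per year
Municipal property tax: $4,115.28 × 2 = $8,230.56 per year
Earthquake insurance: $2,313.60 per year
FHA mortgage insurance premium: $2,314.08 per year
Annual escrow total = $2,897.04 + $8,230.56 + $2,313.60 + $2,314.08 = $15,755.28
Monthly escrow = $15,755.28 / 12 = $1,312.94
Cushion = 2 × $1,312.94 = $2,625.88

$2,625.88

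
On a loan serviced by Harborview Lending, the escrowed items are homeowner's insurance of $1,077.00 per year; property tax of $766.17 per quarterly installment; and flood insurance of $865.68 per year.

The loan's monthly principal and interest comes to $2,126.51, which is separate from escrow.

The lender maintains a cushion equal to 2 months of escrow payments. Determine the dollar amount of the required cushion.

Homeowner's insurance = $1,077.00 annually
Property tax = $766.17 × 4 = $3,064.68 annually
Flood insurance = $865.68 annually
Yearly total = $1,077.00 + $3,064.68 + $865.68 = $5,007.36
Base monthly escrow = $5,007.36 / 12 = $417.28
Reserve = 2 × $417.28 = $834.56

$834.56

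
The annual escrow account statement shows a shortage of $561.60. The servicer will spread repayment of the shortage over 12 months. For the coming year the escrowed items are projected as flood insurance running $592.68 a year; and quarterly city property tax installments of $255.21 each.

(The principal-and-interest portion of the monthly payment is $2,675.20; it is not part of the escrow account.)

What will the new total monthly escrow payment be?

$181.26

Flood insurance: $592.68 annually
City property tax: $255.21 × 4 = $1,020.84 annually
Combined annual = $592.68 + $1,020.84 = $1,613.52
Base monthly escrow = $1,613.52 / 12 = $134.46
Monthly shortage recovery: $561.60 ÷ 12 = $46.80
Adjusted monthly = $134.46 + $46.80 = $181.26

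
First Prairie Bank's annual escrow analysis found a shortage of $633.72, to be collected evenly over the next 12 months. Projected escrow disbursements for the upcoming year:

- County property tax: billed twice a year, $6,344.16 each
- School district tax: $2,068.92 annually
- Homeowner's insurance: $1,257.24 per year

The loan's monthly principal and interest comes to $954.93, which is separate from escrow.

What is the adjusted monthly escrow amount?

$1,387.35

County property tax = $6,344.16 × 2 = $12,688.32
School district tax = $2,068.92
Homeowner's insurance = $1,257.24
Combined annual = $12,688.32 + $2,068.92 + $1,257.24 = $16,014.48
Per month = $16,014.48 / 12 = $1,334.54
Shortage per month = $633.72 ÷ 12 = $52.81
Adjusted monthly = $1,334.54 + $52.81 = $1,387.35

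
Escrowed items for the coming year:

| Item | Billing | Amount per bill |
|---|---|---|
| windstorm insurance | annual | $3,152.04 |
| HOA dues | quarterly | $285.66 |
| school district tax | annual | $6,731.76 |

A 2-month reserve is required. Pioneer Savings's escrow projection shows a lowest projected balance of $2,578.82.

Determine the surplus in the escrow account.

$741.08

Windstorm insurance — $3,152.04 per year
HOA dues — $285.66 × 4 = $1,142.64 per year
School district tax — $6,731.76 per year
Yearly total = $3,152.04 + $1,142.64 + $6,731.76 = $11,026.44
Monthly escrow = $11,026.44 ÷ 12 = $918.87
Cushion = 2 × $918.87 = $1,837.74
Excess over cushion: $2,578.82 − $1,837.74 = $741.08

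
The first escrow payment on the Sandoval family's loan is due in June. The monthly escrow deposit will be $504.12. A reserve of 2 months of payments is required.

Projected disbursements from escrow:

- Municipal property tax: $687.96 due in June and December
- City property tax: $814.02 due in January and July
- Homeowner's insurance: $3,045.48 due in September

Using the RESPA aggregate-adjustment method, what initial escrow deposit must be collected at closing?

Cushion = 2 × $504.12 = $1,008.24
Trial balance (start $0, +$504.12 each month, − disbursements):
  Jun: +$504.12 − $687.96 → -$183.84
  Jul: +$504.12 − $814.02 → -$493.74
  Aug: +$504.12 → $10.38
  Sep: +$504.12 − $3,045.48 → -$2,530.98
  Oct: +$504.12 → -$2,026.86
  Nov: +$504.12 → -$1,522.74
  Dec: +$504.12 − $687.96 → -$1,706.58
  Jan: +$504.12 − $814.02 → -$2,016.48
  Feb: +$504.12 → -$1,512.36
  Mar: +$504.12 → -$1,008.24
  Apr: +$504.12 → -$504.12
  May: +$504.12 → $0.00
Lowest trial balance = -$2,530.98 (Sep)
Initial deposit = cushion − low point = $1,008.24 − (-$2,530.98) = $3,539.22

$3,539.22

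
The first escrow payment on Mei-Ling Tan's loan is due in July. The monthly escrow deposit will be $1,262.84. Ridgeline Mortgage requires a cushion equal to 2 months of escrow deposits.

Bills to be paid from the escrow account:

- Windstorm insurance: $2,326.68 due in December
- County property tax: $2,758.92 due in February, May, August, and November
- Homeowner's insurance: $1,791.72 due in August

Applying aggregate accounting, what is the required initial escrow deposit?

Cushion = 2 × $1,262.84 = $2,525.68
Trial balance (start $0, +$1,262.84 each month, − disbursements):
  Jul: +$1,262.84 → $1,262.84
  Aug: +$1,262.84 − $4,550.64 → -$2,024.96
  Sep: +$1,262.84 → -$762.12
  Oct: +$1,262.84 → $500.72
  Nov: +$1,262.84 − $2,758.92 → -$995.36
  Dec: +$1,262.84 − $2,326.68 → -$2,059.20
  Jan: +$1,262.84 → -$796.36
  Feb: +$1,262.84 − $2,758.92 → -$2,292.44
  Mar: +$1,262.84 → -$1,029.60
  Apr: +$1,262.84 → $233.24
  May: +$1,262.84 − $2,758.92 → -$1,262.84
  Jun: +$1,262.84 → $0.00
Lowest trial balance = -$2,292.44 (Feb)
Initial deposit = cushion − low point = $2,525.68 − (-$2,292.44) = $4,818.12

$4,818.12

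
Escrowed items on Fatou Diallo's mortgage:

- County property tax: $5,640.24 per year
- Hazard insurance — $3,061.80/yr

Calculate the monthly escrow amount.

County property tax — $5,640.24/yr
Hazard insurance — $3,061.80/yr
Annual escrow total = $5,640.24 + $3,061.80 = $8,702.04
Monthly escrow = $8,702.04 ÷ 12 = $725.17

$725.17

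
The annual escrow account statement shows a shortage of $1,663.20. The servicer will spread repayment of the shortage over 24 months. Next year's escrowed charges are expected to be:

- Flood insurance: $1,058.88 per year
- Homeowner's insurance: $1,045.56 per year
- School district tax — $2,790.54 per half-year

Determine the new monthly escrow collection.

$709.76

Flood insurance — $1,058.88
Homeowner's insurance — $1,045.56
School district tax — $2,790.54 × 2 = $5,581.08
Total annual escrow = $1,058.88 + $1,045.56 + $5,581.08 = $7,685.52
Base monthly escrow = $7,685.52 ÷ 12 = $640.46
Shortage per month = $1,663.20 ÷ 24 = $69.30
Adjusted monthly = $640.46 + $69.30 = $709.76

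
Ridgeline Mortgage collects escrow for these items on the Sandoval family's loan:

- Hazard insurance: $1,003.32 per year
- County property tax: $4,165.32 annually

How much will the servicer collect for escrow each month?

Hazard insurance = $1,003.32 annually
County property tax = $4,165.32 annually
Combined annual = $5,168.64
Base monthly escrow = $5,168.64 / 12 = $430.72

$430.72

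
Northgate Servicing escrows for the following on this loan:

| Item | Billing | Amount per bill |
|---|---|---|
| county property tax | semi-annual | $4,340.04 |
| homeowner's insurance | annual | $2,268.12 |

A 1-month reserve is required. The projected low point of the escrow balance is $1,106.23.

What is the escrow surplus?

$193.88

County property tax — $4,340.04 × 2 = $8,680.08 annually
Homeowner's insurance — $2,268.12 annually
Yearly total = $10,948.20
Per month = $10,948.20 / 12 = $912.35
Cushion = 1 × $912.35 = $912.35
Excess over cushion: $1,106.23 − $912.35 = $193.88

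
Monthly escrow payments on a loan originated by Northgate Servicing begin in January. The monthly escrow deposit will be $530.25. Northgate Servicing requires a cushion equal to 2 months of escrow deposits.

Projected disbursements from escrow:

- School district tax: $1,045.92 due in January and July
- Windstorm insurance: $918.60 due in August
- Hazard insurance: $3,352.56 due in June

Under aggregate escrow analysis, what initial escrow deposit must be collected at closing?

$3,181.50

Cushion = 2 × $530.25 = $1,060.50
Trial balance (start $0, +$530.25 each month, − disbursements):
  Jan: +$530.25 − $1,045.92 → -$515.67
  Feb: +$530.25 → $14.58
  Mar: +$530.25 → $544.83
  Apr: +$530.25 → $1,075.08
  May: +$530.25 → $1,605.33
  Jun: +$530.25 − $3,352.56 → -$1,216.98
  Jul: +$530.25 − $1,045.92 → -$1,732.65
  Aug: +$530.25 − $918.60 → -$2,121.00
  Sep: +$530.25 → -$1,590.75
  Oct: +$530.25 → -$1,060.50
  Nov: +$530.25 → -$530.25
  Dec: +$530.25 → $0.00
Lowest trial balance = -$2,121.00 (Aug)
Initial deposit = cushion − low point = $1,060.50 − (-$2,121.00) = $3,181.50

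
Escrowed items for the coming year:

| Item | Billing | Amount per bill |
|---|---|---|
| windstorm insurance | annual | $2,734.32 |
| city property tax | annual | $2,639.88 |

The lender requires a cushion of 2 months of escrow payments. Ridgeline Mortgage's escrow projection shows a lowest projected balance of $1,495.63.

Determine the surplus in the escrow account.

$599.93

Windstorm insurance: $2,734.32 per year
City property tax: $2,639.88 per year
Total per year = $2,734.32 + $2,639.88 = $5,374.20
Monthly = $5,374.20 / 12 = $447.85
Required reserve = 2 × $447.85 = $895.70
Excess over cushion: $1,495.63 − $895.70 = $599.93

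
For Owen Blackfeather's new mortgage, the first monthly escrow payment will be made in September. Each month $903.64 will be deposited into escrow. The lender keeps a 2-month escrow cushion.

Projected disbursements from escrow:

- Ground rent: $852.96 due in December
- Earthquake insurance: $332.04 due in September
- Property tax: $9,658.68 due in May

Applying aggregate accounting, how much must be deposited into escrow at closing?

Cushion = 2 × $903.64 = $1,807.28
Trial balance (start $0, +$903.64 each month, − disbursements):
  Sep: +$903.64 − $332.04 → $571.60
  Oct: +$903.64 → $1,475.24
  Nov: +$903.64 → $2,378.88
  Dec: +$903.64 − $852.96 → $2,429.56
  Jan: +$903.64 → $3,333.20
  Feb: +$903.64 → $4,236.84
  Mar: +$903.64 → $5,140.48
  Apr: +$903.64 → $6,044.12
  May: +$903.64 − $9,658.68 → -$2,710.92
  Jun: +$903.64 → -$1,807.28
  Jul: +$903.64 → -$903.64
  Aug: +$903.64 → $0.00
Lowest trial balance = -$2,710.92 (May)
Initial deposit = cushion − low point = $1,807.28 − (-$2,710.92) = $4,518.20

$4,518.20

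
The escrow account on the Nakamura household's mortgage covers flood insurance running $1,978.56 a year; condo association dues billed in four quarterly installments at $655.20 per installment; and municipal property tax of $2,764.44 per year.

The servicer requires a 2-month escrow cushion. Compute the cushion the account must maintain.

Flood insurance = $1,978.56/yr
Condo association dues = $655.20 × 4 = $2,620.80/yr
Municipal property tax = $2,764.44/yr
Annual escrow total = $1,978.56 + $2,620.80 + $2,764.44 = $7,363.80
Per month = $7,363.80 / 12 = $613.65
Reserve = 2 × $613.65 = $1,227.30

$1,227.30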